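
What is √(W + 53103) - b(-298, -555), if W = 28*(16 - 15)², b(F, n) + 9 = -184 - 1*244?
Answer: 437 + √53131 ≈ 667.50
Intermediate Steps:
b(F, n) = -437 (b(F, n) = -9 + (-184 - 1*244) = -9 + (-184 - 244) = -9 - 428 = -437)
W = 28 (W = 28*1² = 28*1 = 28)
√(W + 53103) - b(-298, -555) = √(28 + 53103) - 1*(-437) = √53131 + 437 = 437 + √53131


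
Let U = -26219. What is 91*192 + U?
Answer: -8747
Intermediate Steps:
91*192 + U = 91*192 - 26219 = 17472 - 26219 = -8747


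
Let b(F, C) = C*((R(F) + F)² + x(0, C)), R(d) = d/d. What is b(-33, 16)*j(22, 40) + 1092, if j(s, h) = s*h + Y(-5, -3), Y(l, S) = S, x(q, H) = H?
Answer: 14594372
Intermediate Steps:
R(d) = 1
j(s, h) = -3 + h*s (j(s, h) = s*h - 3 = h*s - 3 = -3 + h*s)
b(F, C) = C*(C + (1 + F)²) (b(F, C) = C*((1 + F)² + C) = C*(C + (1 + F)²))
b(-33, 16)*j(22, 40) + 1092 = (16*(16 + (1 - 33)²))*(-3 + 40*22) + 1092 = (16*(16 + (-32)²))*(-3 + 880) + 1092 = (16*(16 + 1024))*877 + 1092 = (16*1040)*877 + 1092 = 16640*877 + 1092 = 14593280 + 1092 = 14594372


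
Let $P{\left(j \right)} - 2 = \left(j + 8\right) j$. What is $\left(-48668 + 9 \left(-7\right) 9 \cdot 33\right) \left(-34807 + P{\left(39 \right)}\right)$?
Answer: $2221620388$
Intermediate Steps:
$P{\left(j \right)} = 2 + j \left(8 + j\right)$ ($P{\left(j \right)} = 2 + \left(j + 8\right) j = 2 + \left(8 + j\right) j = 2 + j \left(8 + j\right)$)
$\left(-48668 + 9 \left(-7\right) 9 \cdot 33\right) \left(-34807 + P{\left(39 \right)}\right) = \left(-48668 + 9 \left(-7\right) 9 \cdot 33\right) \left(-34807 + \left(2 + 39^{2} + 8 \cdot 39\right)\right) = \left(-48668 + \left(-63\right) 9 \cdot 33\right) \left(-34807 + \left(2 + 1521 + 312\right)\right) = \left(-48668 - 18711\right) \left(-34807 + 1835\right) = \left(-48668 - 18711\right) \left(-32972\right) = \left(-67379\right) \left(-32972\right) = 2221620388$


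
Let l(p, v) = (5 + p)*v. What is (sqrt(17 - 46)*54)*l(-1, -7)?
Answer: -1512*I*sqrt(29) ≈ -8142.4*I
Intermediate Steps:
l(p, v) = v*(5 + p)
(sqrt(17 - 46)*54)*l(-1, -7) = (sqrt(17 - 46)*54)*(-7*(5 - 1)) = (sqrt(-29)*54)*(-7*4) = ((I*sqrt(29))*54)*(-28) = (54*I*sqrt(29))*(-28) = -1512*I*sqrt(29)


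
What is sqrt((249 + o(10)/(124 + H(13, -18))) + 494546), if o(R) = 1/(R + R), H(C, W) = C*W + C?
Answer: 3*sqrt(51728068335)/970 ≈ 703.42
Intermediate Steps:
H(C, W) = C + C*W
o(R) = 1/(2*R)
sqrt((249 + o(10)/(124 + H(13, -18))) + 494546) = sqrt((249 + ((1/2)/10)/(124 + 13*(1 - 18))) + 494546) = sqrt((249 + ((1/2)*(1/10))/(124 + 13*(-17))) + 494546) = sqrt((249 + 1/(20*(124 - 221))) + 494546) = sqrt((249 + (1/20)/(-97)) + 494546) = sqrt((249 + (1/20)*(-1/97)) + 494546) = sqrt((249 - 1/1940) + 494546) = sqrt(483059/1940 + 494546) = sqrt(959902299/1940) = 3*sqrt(51728068335)/970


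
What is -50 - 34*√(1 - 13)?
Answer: -50 - 68*I*√3 ≈ -50.0 - 117.78*I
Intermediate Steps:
-50 - 34*√(1 - 13) = -50 - 68*I*√3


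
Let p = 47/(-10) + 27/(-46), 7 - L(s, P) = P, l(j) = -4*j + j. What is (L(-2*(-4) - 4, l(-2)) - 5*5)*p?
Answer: 14592/115 ≈ 126.89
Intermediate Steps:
l(j) = -3*j
L(s, P) = 7 - P
p = -608/115 (p = 47*(-⅒) + 27*(-1/46) = -47/10 - 27/46 = -608/115 ≈ -5.2870)
(L(-2*(-4) - 4, l(-2)) - 5*5)*p = ((7 - (-3)*(-2)) - 5*5)*(-608/115) = ((7 - 1*6) - 25)*(-608/115) = ((7 - 6) - 25)*(-608/115) = (1 - 25)*(-608/115) = -24*(-608/115) = 14592/115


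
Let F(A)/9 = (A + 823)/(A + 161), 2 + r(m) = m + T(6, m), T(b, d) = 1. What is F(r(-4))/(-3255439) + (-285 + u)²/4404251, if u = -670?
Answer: 77189681587373/372782032250914 ≈ 0.20706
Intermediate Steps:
r(m) = -1 + m (r(m) = -2 + (m + 1) = -2 + (1 + m) = -1 + m)
F(A) = 9*(823 + A)/(161 + A) (F(A) = 9*((A + 823)/(A + 161)) = 9*((823 + A)/(161 + A)) = 9*(823 + A)/(161 + A))
F(r(-4))/(-3255439) + (-285 + u)²/4404251 = (9*(823 + (-1 - 4))/(161 + (-1 - 4)))/(-3255439) + (-285 - 670)²/4404251 = (9*(823 - 5)/(161 - 5))*(-1/3255439) + (-955)²*(1/4404251) = (9*818/156)*(-1/3255439) + 912025*(1/4404251) = (9*(1/156)*818)*(-1/3255439) + 912025/4404251 = (1227/26)*(-1/3255439) + 912025/4404251 = -1227/84641414 + 912025/4404251 = 77189681587373/372782032250914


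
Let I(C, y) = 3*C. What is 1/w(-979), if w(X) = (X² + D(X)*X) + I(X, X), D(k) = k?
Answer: 1/1913945 ≈ 5.2248e-7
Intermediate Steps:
w(X) = 2*X² + 3*X (w(X) = (X² + X*X) + 3*X = (X² + X²) + 3*X = 2*X² + 3*X)
1/w(-979) = 1/(-979*(3 + 2*(-979))) = 1/(-979*(3 - 1958)) = 1/(-979*(-1955)) = 1/1913945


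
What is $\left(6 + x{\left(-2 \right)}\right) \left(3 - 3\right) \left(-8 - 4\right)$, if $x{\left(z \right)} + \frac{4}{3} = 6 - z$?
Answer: $0$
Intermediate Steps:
$x{\left(z \right)} = \frac{14}{3} - z$ ($x{\left(z \right)} = - \frac{4}{3} - \left(-6 + z\right) = \frac{14}{3} - z$)
$\left(6 + x{\left(-2 \right)}\right) \left(3 - 3\right) \left(-8 - 4\right) = \left(6 + \left(\frac{14}{3} - -2\right)\right) \left(3 - 3\right) \left(-8 - 4\right) = \left(6 + \left(\frac{14}{3} + 2\right)\right) 0 \left(-12\right) = \left(6 + \frac{20}{3}\right) 0 \left(-12\right) = \frac{38}{3} \cdot 0 \left(-12\right) = 0 \left(-12\right) = 0$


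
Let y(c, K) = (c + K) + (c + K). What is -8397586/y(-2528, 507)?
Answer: 4198793/2021 ≈ 2077.6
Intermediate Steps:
y(c, K) = 2*K + 2*c (y(c, K) = (K + c) + (K + c) = 2*K + 2*c)
-8397586/y(-2528, 507) = -8397586/(2*507 + 2*(-2528)) = -8397586/(1014 - 5056) = -8397586/(-4042) = -8397586*(-1/4042) = 4198793/2021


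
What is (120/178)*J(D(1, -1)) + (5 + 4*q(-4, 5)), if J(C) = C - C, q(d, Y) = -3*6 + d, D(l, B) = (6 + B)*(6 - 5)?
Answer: -83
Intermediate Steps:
D(l, B) = 6 + B (D(l, B) = (6 + B)*1 = 6 + B)
q(d, Y) = -18 + d
J(C) = 0
(120/178)*J(D(1, -1)) + (5 + 4*q(-4, 5)) = (120/178)*0 + (5 + 4*(-18 - 4)) = (120*(1/178))*0 + (5 + 4*(-22)) = (60/89)*0 + (5 - 88) = 0 - 83 = -83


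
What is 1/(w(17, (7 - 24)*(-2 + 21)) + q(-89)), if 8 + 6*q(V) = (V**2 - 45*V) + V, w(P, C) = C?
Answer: 2/3297 ≈ 0.00060661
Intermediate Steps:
q(V) = -4/3 - 22*V/3 + V**2/6 (q(V) = -4/3 + ((V**2 - 45*V) + V)/6 = -4/3 + (V**2 - 44*V)/6 = -4/3 + (-22*V/3 + V**2/6) = -4/3 - 22*V/3 + V**2/6)
1/(w(17, (7 - 24)*(-2 + 21)) + q(-89)) = 1/((7 - 24)*(-2 + 21) + (-4/3 - 22/3*(-89) + (1/6)*(-89)**2)) = 1/(-17*19 + (-4/3 + 1958/3 + (1/6)*7921)) = 1/(-323 + (-4/3 + 1958/3 + 7921/6)) = 1/(-323 + 3943/2) = 1/(3297/2) = 2/3297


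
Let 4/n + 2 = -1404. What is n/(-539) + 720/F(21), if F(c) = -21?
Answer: -12991438/378917 ≈ -34.286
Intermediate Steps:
n = -2/703 (n = 4/(-2 - 1404) = 4/(-1406) = 4*(-1/1406) = -2/703 ≈ -0.0028450)
n/(-539) + 720/F(21) = -2/703/(-539) + 720/(-21) = -2/703*(-1/539) + 720*(-1/21) = 2/378917 - 240/7 = -12991438/378917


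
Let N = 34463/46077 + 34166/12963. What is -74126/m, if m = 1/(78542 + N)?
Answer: -386401173794732902/66366239 ≈ -5.8223e+9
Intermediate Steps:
N = 224556739/66366239 (N = 34463*(1/46077) + 34166*(1/12963) = 34463/46077 + 34166/12963 = 224556739/66366239 ≈ 3.3836)
m = 66366239/5212761700277 (m = 1/(78542 + 224556739/66366239) = 1/(5212761700277/66366239) = 66366239/5212761700277 ≈ 1.2731e-5)
-74126/m = -74126/66366239/5212761700277 = -74126*5212761700277/66366239 = -386401173794732902/66366239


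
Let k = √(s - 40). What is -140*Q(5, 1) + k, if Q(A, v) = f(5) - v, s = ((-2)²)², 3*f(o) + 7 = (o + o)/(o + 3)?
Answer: 1225/3 + 2*I*√6 ≈ 408.33 + 4.899*I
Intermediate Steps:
f(o) = -7/3 + 2*o/(3*(3 + o)) (f(o) = -7/3 + ((o + o)/(o + 3))/3 = -7/3 + ((2*o)/(3 + o))/3 = -7/3 + (2*o/(3 + o))/3 = -7/3 + 2*o/(3*(3 + o)))
s = 16 (s = 4² = 16)
Q(A, v) = -23/12 - v (Q(A, v) = (-21 - 5*5)/(3*(3 + 5)) - v = (⅓)*(-21 - 25)/8 - v = (⅓)*(⅛)*(-46) - v = -23/12 - v)
k = 2*I*√6 (k = √(16 - 40) = √(-24) = 2*I*√6 ≈ 4.899*I)
-140*Q(5, 1) + k = -140*(-23/12 - 1*1) + 2*I*√6 = -140*(-23/12 - 1) + 2*I*√6 = -140*(-35/12) + 2*I*√6 = 1225/3 + 2*I*√6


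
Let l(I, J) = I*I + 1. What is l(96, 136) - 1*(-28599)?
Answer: 37816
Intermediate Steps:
l(I, J) = 1 + I**2 (l(I, J) = I**2 + 1 = 1 + I**2)
l(96, 136) - 1*(-28599) = (1 + 96**2) - 1*(-28599) = (1 + 9216) + 28599 = 9217 + 28599 = 37816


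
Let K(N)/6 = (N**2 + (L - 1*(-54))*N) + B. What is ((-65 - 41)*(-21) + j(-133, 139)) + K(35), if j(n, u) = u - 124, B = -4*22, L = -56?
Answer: 8643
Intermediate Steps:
B = -88
j(n, u) = -124 + u
K(N) = -528 - 12*N + 6*N**2 (K(N) = 6*((N**2 + (-56 - 1*(-54))*N) - 88) = 6*((N**2 + (-56 + 54)*N) - 88) = 6*((N**2 - 2*N) - 88) = 6*(-88 + N**2 - 2*N) = -528 - 12*N + 6*N**2)
((-65 - 41)*(-21) + j(-133, 139)) + K(35) = ((-65 - 41)*(-21) + (-124 + 139)) + (-528 - 12*35 + 6*35**2) = (-106*(-21) + 15) + (-528 - 420 + 6*1225) = (2226 + 15) + (-528 - 420 + 7350) = 2241 + 6402 = 8643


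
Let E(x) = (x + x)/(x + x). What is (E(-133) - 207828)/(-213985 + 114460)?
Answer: 207827/99525 ≈ 2.0882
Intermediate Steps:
E(x) = 1 (E(x) = (2*x)/((2*x)) = (2*x)*(1/(2*x)) = 1)
(E(-133) - 207828)/(-213985 + 114460) = (1 - 207828)/(-213985 + 114460) = -207827/(-99525) = -207827*(-1/99525) = 207827/99525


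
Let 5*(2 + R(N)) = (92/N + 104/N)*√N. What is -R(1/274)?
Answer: 2 - 196*√274/5 ≈ -646.88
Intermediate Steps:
R(N) = -2 + 196/(5*√N) (R(N) = -2 + ((92/N + 104/N)*√N)/5 = -2 + ((196/N)*√N)/5 = -2 + (196/√N)/5 = -2 + 196/(5*√N))
-R(1/274) = -(-2 + 196/(5*√(1/274))) = -(-2 + 196/(5*274^(-½))) = -(-2 + 196*√274/5) = 2 - 196*√274/5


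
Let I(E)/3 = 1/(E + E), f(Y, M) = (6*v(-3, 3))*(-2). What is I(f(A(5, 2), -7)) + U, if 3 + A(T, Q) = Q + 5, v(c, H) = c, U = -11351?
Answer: -272423/24 ≈ -11351.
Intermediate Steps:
A(T, Q) = 2 + Q (A(T, Q) = -3 + (Q + 5) = -3 + (5 + Q) = 2 + Q)
f(Y, M) = 36 (f(Y, M) = (6*(-3))*(-2) = -18*(-2) = 36)
I(E) = 3/(2*E) (I(E) = 3/(E + E) = 3/((2*E)) = 3*(1/(2*E)) = 3/(2*E))
I(f(A(5, 2), -7)) + U = (3/2)/36 - 11351 = (3/2)*(1/36) - 11351 = 1/24 - 11351 = -272423/24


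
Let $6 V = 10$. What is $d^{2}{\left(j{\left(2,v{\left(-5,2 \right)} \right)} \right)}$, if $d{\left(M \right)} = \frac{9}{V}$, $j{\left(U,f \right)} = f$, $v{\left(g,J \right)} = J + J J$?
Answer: $\frac{729}{25} \approx 29.16$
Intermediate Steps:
$V = \frac{5}{3}$ ($V = \frac{1}{6} \cdot 10 = \frac{5}{3} \approx 1.6667$)
$v{\left(g,J \right)} = J + J^{2}$
$d{\left(M \right)} = \frac{27}{5}$ ($d{\left(M \right)} = \frac{9}{\frac{5}{3}} = 9 \cdot \frac{3}{5} = \frac{27}{5}$)
$d^{2}{\left(j{\left(2,v{\left(-5,2 \right)} \right)} \right)} = \left(\frac{27}{5}\right)^{2} = \frac{729}{25}$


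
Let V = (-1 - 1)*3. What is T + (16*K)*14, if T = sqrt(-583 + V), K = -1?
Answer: -224 + I*sqrt(589) ≈ -224.0 + 24.269*I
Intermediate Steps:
V = -6 (V = -2*3 = -6)
T = I*sqrt(589) (T = sqrt(-583 - 6) = sqrt(-589) = I*sqrt(589) ≈ 24.269*I)
T + (16*K)*14 = I*sqrt(589) + (16*(-1))*14 = I*sqrt(589) - 16*14 = I*sqrt(589) - 224 = -224 + I*sqrt(589)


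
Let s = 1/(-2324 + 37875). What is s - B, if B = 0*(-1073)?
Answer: 1/35551 ≈ 2.8129e-5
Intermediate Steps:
B = 0
s = 1/35551 ≈ 2.8129e-5
s - B = 1/35551 - 1*0 = 1/35551 + 0 = 1/35551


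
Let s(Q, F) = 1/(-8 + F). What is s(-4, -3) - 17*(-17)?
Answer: 3178/11 ≈ 288.91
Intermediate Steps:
s(-4, -3) - 17*(-17) = 1/(-8 - 3) - 17*(-17) = 1/(-11) + 289 = -1/11 + 289 = 3178/11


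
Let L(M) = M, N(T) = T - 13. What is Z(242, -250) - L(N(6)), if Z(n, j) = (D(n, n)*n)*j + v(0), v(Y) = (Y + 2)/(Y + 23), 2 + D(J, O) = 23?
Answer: -29221337/23 ≈ -1.2705e+6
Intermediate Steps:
D(J, O) = 21 (D(J, O) = -2 + 23 = 21)
N(T) = -13 + T
v(Y) = (2 + Y)/(23 + Y)
Z(n, j) = 2/23 + 21*j*n (Z(n, j) = (21*n)*j + (2 + 0)/(23 + 0) = 21*j*n + 2/23 = 2/23 + 21*j*n)
Z(242, -250) - L(N(6)) = (2/23 + 21*(-250)*242) - (-13 + 6) = (2/23 - 1270500) - 1*(-7) = -29221498/23 + 7 = -29221337/23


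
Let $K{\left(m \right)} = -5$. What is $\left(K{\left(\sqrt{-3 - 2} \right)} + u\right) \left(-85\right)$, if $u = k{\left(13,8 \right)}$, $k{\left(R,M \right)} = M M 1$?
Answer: $-5015$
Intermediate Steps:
$k{\left(R,M \right)} = M^{2}$ ($k{\left(R,M \right)} = M^{2} \cdot 1 = M^{2}$)
$u = 64$ ($u = 8^{2} = 64$)
$\left(K{\left(\sqrt{-3 - 2} \right)} + u\right) \left(-85\right) = \left(-5 + 64\right) \left(-85\right) = 59 \left(-85\right) = -5015$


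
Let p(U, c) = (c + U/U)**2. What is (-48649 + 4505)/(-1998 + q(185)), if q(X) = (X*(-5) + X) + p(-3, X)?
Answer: -22072/15929 ≈ -1.3856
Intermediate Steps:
p(U, c) = (1 + c)**2 (p(U, c) = (c + 1)**2 = (1 + c)**2)
q(X) = (1 + X)**2 - 4*X (q(X) = (X*(-5) + X) + (1 + X)**2 = (-5*X + X) + (1 + X)**2 = -4*X + (1 + X)**2 = (1 + X)**2 - 4*X)
(-48649 + 4505)/(-1998 + q(185)) = (-48649 + 4505)/(-1998 + ((1 + 185)**2 - 4*185)) = -44144/(-1998 + (186**2 - 740)) = -44144/(-1998 + (34596 - 740)) = -44144/(-1998 + 33856) = -44144/31858 = -44144*1/31858 = -22072/15929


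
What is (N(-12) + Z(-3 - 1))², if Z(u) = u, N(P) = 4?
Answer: 0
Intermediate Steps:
(N(-12) + Z(-3 - 1))² = (4 + (-3 - 1))² = (4 - 4)² = 0² = 0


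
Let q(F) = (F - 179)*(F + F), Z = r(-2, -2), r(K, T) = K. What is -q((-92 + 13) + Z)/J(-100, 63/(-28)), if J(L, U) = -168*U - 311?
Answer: -42120/67 ≈ -628.66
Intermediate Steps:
Z = -2
q(F) = 2*F*(-179 + F) (q(F) = (-179 + F)*(2*F) = 2*F*(-179 + F))
J(L, U) = -311 - 168*U
-q((-92 + 13) + Z)/J(-100, 63/(-28)) = -2*((-92 + 13) - 2)*(-179 + ((-92 + 13) - 2))/(-311 - 10584/(-28)) = -2*(-79 - 2)*(-179 + (-79 - 2))/(-311 - 10584*(-1)/28) = -2*(-81)*(-179 - 81)/(-311 - 168*(-9/4)) = -2*(-81)*(-260)/(-311 + 378) = -42120/67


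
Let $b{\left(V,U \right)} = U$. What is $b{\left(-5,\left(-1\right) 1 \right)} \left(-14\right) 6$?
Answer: $84$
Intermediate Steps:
$b{\left(-5,\left(-1\right) 1 \right)} \left(-14\right) 6 = \left(-1\right) 1 \left(-14\right) 6 = \left(-1\right) \left(-14\right) 6 = 14 \cdot 6 = 84$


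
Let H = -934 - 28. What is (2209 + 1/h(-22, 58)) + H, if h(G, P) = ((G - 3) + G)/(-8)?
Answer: 58617/47 ≈ 1247.2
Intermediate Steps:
h(G, P) = 3/8 - G/4 (h(G, P) = ((-3 + G) + G)*(-⅛) = (-3 + 2*G)*(-⅛) = 3/8 - G/4)
H = -962
(2209 + 1/h(-22, 58)) + H = (2209 + 1/(3/8 - ¼*(-22))) - 962 = (2209 + 1/(3/8 + 11/2)) - 962 = (2209 + 1/(47/8)) - 962 = (2209 + 8/47) - 962 = 103831/47 - 962 = 58617/47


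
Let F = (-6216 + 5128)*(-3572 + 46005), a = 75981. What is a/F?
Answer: -75981/46167104 ≈ -0.0016458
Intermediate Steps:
F = -46167104 (F = -1088*42433 = -46167104)
a/F = 75981/(-46167104) = 75981*(-1/46167104) = -75981/46167104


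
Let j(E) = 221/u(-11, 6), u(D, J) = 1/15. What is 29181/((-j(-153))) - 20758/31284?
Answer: -163618529/17284410 ≈ -9.4662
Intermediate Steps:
u(D, J) = 1/15
j(E) = 3315 (j(E) = 221/(1/15) = 221*15 = 3315)
29181/((-j(-153))) - 20758/31284 = 29181/((-1*3315)) - 20758/31284 = 29181/(-3315) - 20758*1/31284 = 29181*(-1/3315) - 10379/15642 = -9727/1105 - 10379/15642 = -163618529/17284410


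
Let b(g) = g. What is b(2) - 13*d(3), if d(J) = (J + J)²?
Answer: -466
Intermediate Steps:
d(J) = 4*J² (d(J) = (2*J)² = 4*J²)
b(2) - 13*d(3) = 2 - 52*3² = 2 - 52*9 = 2 - 13*36 = 2 - 468 = -466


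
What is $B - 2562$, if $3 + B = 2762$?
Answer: $197$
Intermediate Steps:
$B = 2759$ ($B = -3 + 2762 = 2759$)
$B - 2562 = 2759 - 2562 = 197$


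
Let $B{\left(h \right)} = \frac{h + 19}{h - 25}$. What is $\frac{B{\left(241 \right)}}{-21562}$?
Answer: $- \frac{65}{1164348} \approx -5.5825 \cdot 10^{-5}$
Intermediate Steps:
$B{\left(h \right)} = \frac{19 + h}{-25 + h}$
$\frac{B{\left(241 \right)}}{-21562} = \frac{\frac{1}{-25 + 241} \left(19 + 241\right)}{-21562} = \frac{1}{216} \cdot 260 \left(- \frac{1}{21562}\right) = \frac{65}{54} \left(- \frac{1}{21562}\right) = - \frac{65}{1164348}$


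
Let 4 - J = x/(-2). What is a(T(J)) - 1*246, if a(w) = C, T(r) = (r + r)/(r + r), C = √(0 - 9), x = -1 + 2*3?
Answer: -246 + 3*I ≈ -246.0 + 3.0*I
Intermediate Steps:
x = 5 (x = -1 + 6 = 5)
J = 13/2 (J = 4 - 5/(-2) = 4 - 5*(-1)/2 = 4 - 1*(-5/2) = 4 + 5/2 = 13/2 ≈ 6.5000)
C = 3*I (C = √(-9) = 3*I ≈ 3.0*I)
T(r) = 1 (T(r) = (2*r)/((2*r)) = (2*r)*(1/(2*r)) = 1)
a(w) = 3*I
a(T(J)) - 1*246 = 3*I - 1*246 = 3*I - 246 = -246 + 3*I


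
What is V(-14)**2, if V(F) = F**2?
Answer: 38416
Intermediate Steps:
V(-14)**2 = ((-14)**2)**2 = 196**2 = 38416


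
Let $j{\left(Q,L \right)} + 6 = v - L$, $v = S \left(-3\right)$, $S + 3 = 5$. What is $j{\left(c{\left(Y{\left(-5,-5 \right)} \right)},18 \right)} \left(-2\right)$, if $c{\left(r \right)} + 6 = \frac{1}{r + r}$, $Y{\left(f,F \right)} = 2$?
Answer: $60$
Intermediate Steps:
$S = 2$ ($S = -3 + 5 = 2$)
$c{\left(r \right)} = -6 + \frac{1}{2 r}$ ($c{\left(r \right)} = -6 + \frac{1}{r + r} = -6 + \frac{1}{2 r}$)
$v = -6$ ($v = 2 \left(-3\right) = -6$)
$j{\left(Q,L \right)} = -12 - L$ ($j{\left(Q,L \right)} = -6 - \left(6 + L\right) = -12 - L$)
$j{\left(c{\left(Y{\left(-5,-5 \right)} \right)},18 \right)} \left(-2\right) = \left(-12 - 18\right) \left(-2\right) = \left(-30\right) \left(-2\right) = 60$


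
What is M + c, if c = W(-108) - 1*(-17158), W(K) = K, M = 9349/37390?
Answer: 637508849/37390 ≈ 17050.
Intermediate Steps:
M = 9349/37390 (M = 9349*(1/37390) = 9349/37390 ≈ 0.25004)
c = 17050 (c = -108 - 1*(-17158) = -108 + 17158 = 17050)
M + c = 9349/37390 + 17050 = 637508849/37390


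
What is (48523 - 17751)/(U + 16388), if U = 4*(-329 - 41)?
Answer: 7693/3727 ≈ 2.0641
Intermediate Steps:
U = -1480 (U = 4*(-370) = -1480)
(48523 - 17751)/(U + 16388) = (48523 - 17751)/(-1480 + 16388) = 30772/14908 = 30772*(1/14908) = 7693/3727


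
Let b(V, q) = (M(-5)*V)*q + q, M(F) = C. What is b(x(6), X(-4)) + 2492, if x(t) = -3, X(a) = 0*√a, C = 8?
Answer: 2492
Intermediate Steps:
X(a) = 0
M(F) = 8
b(V, q) = q + 8*V*q (b(V, q) = (8*V)*q + q = 8*V*q + q = q + 8*V*q)
b(x(6), X(-4)) + 2492 = 0*(1 + 8*(-3)) + 2492 = 0*(1 - 24) + 2492 = 0*(-23) + 2492 = 0 + 2492 = 2492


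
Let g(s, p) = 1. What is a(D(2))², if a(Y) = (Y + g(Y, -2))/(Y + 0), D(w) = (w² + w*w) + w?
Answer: 121/100 ≈ 1.2100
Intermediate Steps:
D(w) = w + 2*w² (D(w) = (w² + w²) + w = 2*w² + w = w + 2*w²)
a(Y) = (1 + Y)/Y (a(Y) = (Y + 1)/(Y + 0) = (1 + Y)/Y)
a(D(2))² = ((1 + 2*(1 + 2*2))/((2*(1 + 2*2))))² = ((1 + 2*(1 + 4))/((2*(1 + 4))))² = ((1 + 2*5)/((2*5)))² = ((1 + 10)/10)² = ((⅒)*11)² = (11/10)² = 121/100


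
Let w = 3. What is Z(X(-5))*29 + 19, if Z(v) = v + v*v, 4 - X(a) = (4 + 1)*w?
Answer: 3209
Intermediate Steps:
X(a) = -11 (X(a) = 4 - (4 + 1)*3 = 4 - 5*3 = 4 - 1*15 = 4 - 15 = -11)
Z(v) = v + v²
Z(X(-5))*29 + 19 = -11*(1 - 11)*29 + 19 = -11*(-10)*29 + 19 = 110*29 + 19 = 3190 + 19 = 3209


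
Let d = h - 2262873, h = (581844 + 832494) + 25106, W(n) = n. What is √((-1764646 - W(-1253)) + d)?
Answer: I*√2586822 ≈ 1608.4*I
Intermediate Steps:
h = 1439444 (h = 1414338 + 25106 = 1439444)
d = -823429 (d = 1439444 - 2262873 = -823429)
√((-1764646 - W(-1253)) + d) = √((-1764646 - 1*(-1253)) - 823429) = √((-1764646 + 1253) - 823429) = √(-1763393 - 823429) = √(-2586822) = I*√2586822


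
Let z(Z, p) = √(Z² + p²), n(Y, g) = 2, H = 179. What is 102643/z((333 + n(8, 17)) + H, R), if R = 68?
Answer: 102643*√67205/134410 ≈ 197.97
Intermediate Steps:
102643/z((333 + n(8, 17)) + H, R) = 102643/(√(((333 + 2) + 179)² + 68²)) = 102643/(√((335 + 179)² + 4624)) = 102643/(√(514² + 4624)) = 102643/(√(264196 + 4624)) = 102643/(√268820) = 102643/((2*√67205)) = 102643*(√67205/134410) = 102643*√67205/134410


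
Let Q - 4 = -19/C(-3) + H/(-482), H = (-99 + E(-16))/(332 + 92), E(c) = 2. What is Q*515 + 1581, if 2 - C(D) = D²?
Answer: 7208817781/1430576 ≈ 5039.1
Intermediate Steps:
C(D) = 2 - D²
H = -97/424 (H = (-99 + 2)/(332 + 92) = -97/424 ≈ -0.22877)
Q = 9605975/1430576 (Q = 4 + (-19/(2 - 1*(-3)²) - 97/424/(-482)) = 4 + (-19/(2 - 1*9) - 97/424*(-1/482)) = 4 + (-19/(2 - 9) + 97/204368) = 4 + (-19/(-7) + 97/204368) = 4 + (-19*(-⅐) + 97/204368) = 4 + (19/7 + 97/204368) = 4 + 3883671/1430576 = 9605975/1430576 ≈ 6.7148)
Q*515 + 1581 = (9605975/1430576)*515 + 1581 = 4947077125/1430576 + 1581 = 7208817781/1430576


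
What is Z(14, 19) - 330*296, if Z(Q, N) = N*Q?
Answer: -97414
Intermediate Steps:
Z(14, 19) - 330*296 = 19*14 - 330*296 = 266 - 97680 = -97414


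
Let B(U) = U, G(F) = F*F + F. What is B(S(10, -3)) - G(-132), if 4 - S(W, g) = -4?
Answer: -17284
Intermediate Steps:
G(F) = F + F**2 (G(F) = F**2 + F = F + F**2)
S(W, g) = 8 (S(W, g) = 4 - 1*(-4) = 4 + 4 = 8)
B(S(10, -3)) - G(-132) = 8 - (-132)*(1 - 132) = 8 - (-132)*(-131) = 8 - 1*17292 = 8 - 17292 = -17284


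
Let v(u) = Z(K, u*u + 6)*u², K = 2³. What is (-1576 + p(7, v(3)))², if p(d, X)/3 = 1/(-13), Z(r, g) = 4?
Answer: 419881081/169 ≈ 2.4845e+6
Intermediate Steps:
K = 8
v(u) = 4*u²
p(d, X) = -3/13 (p(d, X) = 3/(-13) = 3*(-1/13) = -3/13)
(-1576 + p(7, v(3)))² = (-1576 - 3/13)² = (-20491/13)² = 419881081/169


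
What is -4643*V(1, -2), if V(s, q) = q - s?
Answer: 13929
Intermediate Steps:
-4643*V(1, -2) = -4643*(-2 - 1*1) = -4643*(-2 - 1) = -4643*(-3) = 13929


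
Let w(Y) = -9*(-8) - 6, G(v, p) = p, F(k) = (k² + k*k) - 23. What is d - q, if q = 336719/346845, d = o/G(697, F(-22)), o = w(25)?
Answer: -6562393/7283745 ≈ -0.90096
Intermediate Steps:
F(k) = -23 + 2*k² (F(k) = (k² + k²) - 23 = 2*k² - 23 = -23 + 2*k²)
w(Y) = 66 (w(Y) = 72 - 6 = 66)
o = 66
d = 22/315 (d = 66/(-23 + 2*(-22)²) = 66/(-23 + 2*484) = 66/(-23 + 968) = 66/945 = 66*(1/945) = 22/315 ≈ 0.069841)
q = 336719/346845 (q = 336719*(1/346845) = 336719/346845 ≈ 0.97081)
d - q = 22/315 - 1*336719/346845 = 22/315 - 336719/346845 = -6562393/7283745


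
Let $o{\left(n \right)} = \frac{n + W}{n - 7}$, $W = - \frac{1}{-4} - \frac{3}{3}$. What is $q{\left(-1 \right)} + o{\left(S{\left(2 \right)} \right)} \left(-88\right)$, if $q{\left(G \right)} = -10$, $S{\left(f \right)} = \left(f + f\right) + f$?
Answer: $452$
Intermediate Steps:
$W = - \frac{3}{4}$ ($W = \left(-1\right) \left(- \frac{1}{4}\right) - 1 = \frac{1}{4} - 1 = - \frac{3}{4} \approx -0.75$)
$S{\left(f \right)} = 3 f$ ($S{\left(f \right)} = 2 f + f = 3 f$)
$o{\left(n \right)} = \frac{- \frac{3}{4} + n}{-7 + n}$ ($o{\left(n \right)} = \frac{n - \frac{3}{4}}{n - 7} = \frac{- \frac{3}{4} + n}{-7 + n}$)
$q{\left(-1 \right)} + o{\left(S{\left(2 \right)} \right)} \left(-88\right) = -10 + \frac{- \frac{3}{4} + 3 \cdot 2}{-7 + 3 \cdot 2} \left(-88\right) = -10 + \frac{- \frac{3}{4} + 6}{-7 + 6} \left(-88\right) = -10 + \frac{1}{-1} \cdot \frac{21}{4} \left(-88\right) = -10 + \left(-1\right) \frac{21}{4} \left(-88\right) = -10 - -462 = -10 + 462 = 452$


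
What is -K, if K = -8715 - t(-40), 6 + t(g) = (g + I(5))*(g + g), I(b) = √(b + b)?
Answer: 11909 - 80*√10 ≈ 11656.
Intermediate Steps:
I(b) = √2*√b (I(b) = √(2*b) = √2*√b)
t(g) = -6 + 2*g*(g + √10) (t(g) = -6 + (g + √2*√5)*(g + g) = -6 + (g + √10)*(2*g) = -6 + 2*g*(g + √10))
K = -11909 + 80*√10 (K = -8715 - (-6 + 2*(-40)² + 2*(-40)*√10) = -8715 - (-6 + 2*1600 - 80*√10) = -8715 - (-6 + 3200 - 80*√10) = -8715 - (3194 - 80*√10) = -8715 + (-3194 + 80*√10) = -11909 + 80*√10 ≈ -11656.)
-K = -(-11909 + 80*√10) = 11909 - 80*√10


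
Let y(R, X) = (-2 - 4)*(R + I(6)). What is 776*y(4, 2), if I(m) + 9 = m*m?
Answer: -144336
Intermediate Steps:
I(m) = -9 + m² (I(m) = -9 + m*m = -9 + m²)
y(R, X) = -162 - 6*R (y(R, X) = (-2 - 4)*(R + (-9 + 6²)) = -6*(R + (-9 + 36)) = -6*(R + 27) = -6*(27 + R) = -162 - 6*R)
776*y(4, 2) = 776*(-162 - 6*4) = 776*(-162 - 24) = 776*(-186) = -144336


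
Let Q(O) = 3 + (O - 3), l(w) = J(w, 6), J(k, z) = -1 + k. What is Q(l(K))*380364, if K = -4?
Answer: -1901820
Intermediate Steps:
l(w) = -1 + w
Q(O) = O (Q(O) = 3 + (-3 + O) = O)
Q(l(K))*380364 = (-1 - 4)*380364 = -5*380364 = -1901820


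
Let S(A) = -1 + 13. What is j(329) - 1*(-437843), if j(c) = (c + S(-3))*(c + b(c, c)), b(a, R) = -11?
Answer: 546281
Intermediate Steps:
S(A) = 12
j(c) = (-11 + c)*(12 + c) (j(c) = (c + 12)*(c - 11) = (12 + c)*(-11 + c) = (-11 + c)*(12 + c))
j(329) - 1*(-437843) = (-132 + 329 + 329²) - 1*(-437843) = (-132 + 329 + 108241) + 437843 = 108438 + 437843 = 546281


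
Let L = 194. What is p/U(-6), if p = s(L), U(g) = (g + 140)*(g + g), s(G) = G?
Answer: -97/804 ≈ -0.12065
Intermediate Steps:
U(g) = 2*g*(140 + g) (U(g) = (140 + g)*(2*g) = 2*g*(140 + g))
p = 194
p/U(-6) = 194/((2*(-6)*(140 - 6))) = 194/((2*(-6)*134)) = 194/(-1608) = 194*(-1/1608) = -97/804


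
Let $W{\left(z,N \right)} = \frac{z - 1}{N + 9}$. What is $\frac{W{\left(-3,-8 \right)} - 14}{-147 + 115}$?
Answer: $\frac{9}{16} \approx 0.5625$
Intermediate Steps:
$W{\left(z,N \right)} = \frac{-1 + z}{9 + N}$
$\frac{W{\left(-3,-8 \right)} - 14}{-147 + 115} = \frac{\frac{-1 - 3}{9 - 8} - 14}{-147 + 115} = \frac{1^{-1} \left(-4\right) - 14}{-32} = - \frac{1 \left(-4\right) - 14}{32} = - \frac{-4 - 14}{32} = \left(- \frac{1}{32}\right) \left(-18\right) = \frac{9}{16}$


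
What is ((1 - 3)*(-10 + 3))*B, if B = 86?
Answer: 1204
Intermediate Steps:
((1 - 3)*(-10 + 3))*B = ((1 - 3)*(-10 + 3))*86 = -2*(-7)*86 = 14*86 = 1204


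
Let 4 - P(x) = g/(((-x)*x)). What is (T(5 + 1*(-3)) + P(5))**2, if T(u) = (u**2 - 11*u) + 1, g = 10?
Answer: 3969/25 ≈ 158.76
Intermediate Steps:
T(u) = 1 + u**2 - 11*u
P(x) = 4 + 10/x**2 (P(x) = 4 - 10/((-x)*x) = 4 - 10/((-x**2)) = 4 - 10*(-1/x**2) = 4 - (-10)/x**2 = 4 + 10/x**2)
(T(5 + 1*(-3)) + P(5))**2 = ((1 + (5 + 1*(-3))**2 - 11*(5 + 1*(-3))) + (4 + 10/5**2))**2 = ((1 + (5 - 3)**2 - 11*(5 - 3)) + (4 + 10*(1/25)))**2 = ((1 + 2**2 - 11*2) + (4 + 2/5))**2 = ((1 + 4 - 22) + 22/5)**2 = (-17 + 22/5)**2 = (-63/5)**2 = 3969/25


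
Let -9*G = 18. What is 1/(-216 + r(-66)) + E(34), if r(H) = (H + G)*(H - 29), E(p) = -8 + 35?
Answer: 168589/6244 ≈ 27.000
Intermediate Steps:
G = -2 (G = -1/9*18 = -2)
E(p) = 27
r(H) = (-29 + H)*(-2 + H) (r(H) = (H - 2)*(H - 29) = (-2 + H)*(-29 + H) = (-29 + H)*(-2 + H))
1/(-216 + r(-66)) + E(34) = 1/(-216 + (58 + (-66)**2 - 31*(-66))) + 27 = 1/(-216 + (58 + 4356 + 2046)) + 27 = 1/(-216 + 6460) + 27 = 1/6244 + 27 = 168589/6244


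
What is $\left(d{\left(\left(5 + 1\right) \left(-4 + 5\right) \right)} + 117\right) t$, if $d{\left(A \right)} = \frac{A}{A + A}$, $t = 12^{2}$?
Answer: $16920$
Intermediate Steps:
$t = 144$
$d{\left(A \right)} = \frac{1}{2}$ ($d{\left(A \right)} = \frac{A}{2 A} = A \frac{1}{2 A} = \frac{1}{2}$)
$\left(d{\left(\left(5 + 1\right) \left(-4 + 5\right) \right)} + 117\right) t = \left(\frac{1}{2} + 117\right) 144 = \frac{235}{2} \cdot 144 = 16920$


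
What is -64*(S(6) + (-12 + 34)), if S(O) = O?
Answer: -1792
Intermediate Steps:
-64*(S(6) + (-12 + 34)) = -64*(6 + (-12 + 34)) = -64*(6 + 22) = -64*28 = -1792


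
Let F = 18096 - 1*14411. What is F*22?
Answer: 81070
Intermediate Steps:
F = 3685 (F = 18096 - 14411 = 3685)
F*22 = 3685*22 = 81070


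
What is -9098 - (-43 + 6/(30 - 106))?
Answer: -344087/38 ≈ -9054.9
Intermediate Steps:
-9098 - (-43 + 6/(30 - 106)) = -9098 - (-43 + 6/(-76)) = -9098 - (-43 - 1/76*6) = -9098 - (-43 - 3/38) = -9098 - 1*(-1637/38) = -9098 + 1637/38 = -344087/38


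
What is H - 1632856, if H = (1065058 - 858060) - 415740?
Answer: -1841598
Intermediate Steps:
H = -208742 (H = 206998 - 415740 = -208742)
H - 1632856 = -208742 - 1632856 = -1841598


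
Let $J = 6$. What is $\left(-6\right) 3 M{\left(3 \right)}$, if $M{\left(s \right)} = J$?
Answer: $-108$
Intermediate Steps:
$M{\left(s \right)} = 6$
$\left(-6\right) 3 M{\left(3 \right)} = \left(-6\right) 3 \cdot 6 = \left(-18\right) 6 = -108$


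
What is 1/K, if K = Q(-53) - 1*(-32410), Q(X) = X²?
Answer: 1/35219 ≈ 2.8394e-5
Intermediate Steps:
K = 35219 (K = (-53)² - 1*(-32410) = 2809 + 32410 = 35219)
1/K = 1/35219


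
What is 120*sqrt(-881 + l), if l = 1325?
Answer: 240*sqrt(111) ≈ 2528.6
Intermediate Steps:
120*sqrt(-881 + l) = 120*sqrt(-881 + 1325) = 120*sqrt(444) = 120*(2*sqrt(111)) = 240*sqrt(111)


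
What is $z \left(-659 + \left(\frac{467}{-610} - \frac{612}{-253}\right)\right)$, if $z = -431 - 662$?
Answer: $\frac{110882992993}{154330} \approx 7.1848 \cdot 10^{5}$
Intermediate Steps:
$z = -1093$ ($z = -431 - 662 = -1093$)
$z \left(-659 + \left(\frac{467}{-610} - \frac{612}{-253}\right)\right) = - 1093 \left(-659 + \left(\frac{467}{-610} - \frac{612}{-253}\right)\right) = - 1093 \left(-659 + \left(467 \left(- \frac{1}{610}\right) - - \frac{612}{253}\right)\right) = - 1093 \left(-659 + \left(- \frac{467}{610} + \frac{612}{253}\right)\right) = - 1093 \left(-659 + \frac{255169}{154330}\right) = \left(-1093\right) \left(- \frac{101448301}{154330}\right) = \frac{110882992993}{154330}$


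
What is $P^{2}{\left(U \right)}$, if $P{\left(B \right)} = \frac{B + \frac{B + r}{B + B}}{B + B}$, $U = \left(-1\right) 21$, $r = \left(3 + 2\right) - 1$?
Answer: $\frac{748225}{3111696} \approx 0.24046$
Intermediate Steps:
$r = 4$ ($r = 5 - 1 = 4$)
$U = -21$
$P{\left(B \right)} = \frac{B + \frac{4 + B}{2 B}}{2 B}$ ($P{\left(B \right)} = \frac{B + \frac{B + 4}{B + B}}{B + B} = \frac{B + \frac{4 + B}{2 B}}{2 B}$)
$P^{2}{\left(U \right)} = \left(\frac{4 - 21 + 2 \left(-21\right)^{2}}{4 \cdot 441}\right)^{2} = \left(\frac{1}{4} \cdot \frac{1}{441} \left(4 - 21 + 2 \cdot 441\right)\right)^{2} = \left(\frac{1}{4} \cdot \frac{1}{441} \left(4 - 21 + 882\right)\right)^{2} = \left(\frac{1}{4} \cdot \frac{1}{441} \cdot 865\right)^{2} = \left(\frac{865}{1764}\right)^{2} = \frac{748225}{3111696}$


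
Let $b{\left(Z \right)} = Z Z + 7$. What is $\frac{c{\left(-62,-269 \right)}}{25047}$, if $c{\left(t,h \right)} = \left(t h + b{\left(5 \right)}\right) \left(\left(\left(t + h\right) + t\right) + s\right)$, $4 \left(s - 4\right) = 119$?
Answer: $- \frac{1334015}{5566} \approx -239.67$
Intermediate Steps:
$s = \frac{135}{4}$ ($s = 4 + \frac{1}{4} \cdot 119 = 4 + \frac{119}{4} = \frac{135}{4} \approx 33.75$)
$b{\left(Z \right)} = 7 + Z^{2}$ ($b{\left(Z \right)} = Z^{2} + 7 = 7 + Z^{2}$)
$c{\left(t,h \right)} = \left(32 + h t\right) \left(\frac{135}{4} + h + 2 t\right)$ ($c{\left(t,h \right)} = \left(t h + \left(7 + 5^{2}\right)\right) \left(\left(\left(t + h\right) + t\right) + \frac{135}{4}\right) = \left(h t + \left(7 + 25\right)\right) \left(\left(\left(h + t\right) + t\right) + \frac{135}{4}\right) = \left(h t + 32\right) \left(\left(h + 2 t\right) + \frac{135}{4}\right) = \left(32 + h t\right) \left(\frac{135}{4} + h + 2 t\right)$)
$\frac{c{\left(-62,-269 \right)}}{25047} = \frac{1080 + 32 \left(-269\right) + 64 \left(-62\right) - 62 \left(-269\right)^{2} + 2 \left(-269\right) \left(-62\right)^{2} + \frac{135}{4} \left(-269\right) \left(-62\right)}{25047} = \left(1080 - 8608 - 3968 - 4486382 + 2 \left(-269\right) 3844 + \frac{1125765}{2}\right) \frac{1}{25047} = \left(1080 - 8608 - 3968 - 4486382 - 2068072 + \frac{1125765}{2}\right) \frac{1}{25047} = \left(- \frac{12006135}{2}\right) \frac{1}{25047} = - \frac{1334015}{5566}$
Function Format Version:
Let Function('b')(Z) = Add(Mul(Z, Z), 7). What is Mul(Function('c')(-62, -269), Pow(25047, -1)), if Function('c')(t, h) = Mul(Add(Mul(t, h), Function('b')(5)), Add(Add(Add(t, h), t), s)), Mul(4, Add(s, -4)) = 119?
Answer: Rational(-1334015, 5566) ≈ -239.67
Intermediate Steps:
s = Rational(135, 4) (s = Add(4, Mul(Rational(1, 4), 119)) = Add(4, Rational(119, 4)) = Rational(135, 4) ≈ 33.750)
Function('b')(Z) = Add(7, Pow(Z, 2)) (Function('b')(Z) = Add(Pow(Z, 2), 7) = Add(7, Pow(Z, 2)))
Function('c')(t, h) = Mul(Add(32, Mul(h, t)), Add(Rational(135, 4), h, Mul(2, t))) (Function('c')(t, h) = Mul(Add(Mul(t, h), Add(7, Pow(5, 2))), Add(Add(Add(t, h), t), Rational(135, 4))) = Mul(Add(Mul(h, t), Add(7, 25)), Add(Add(Add(h, t), t), Rational(135, 4))) = Mul(Add(Mul(h, t), 32), Add(Add(h, Mul(2, t)), Rational(135, 4))) = Mul(Add(32, Mul(h, t)), Add(Rational(135, 4), h, Mul(2, t))))
Mul(Function('c')(-62, -269), Pow(25047, -1)) = Mul(Add(1080, Mul(32, -269), Mul(64, -62), Mul(-62, Pow(-269, 2)), Mul(2, -269, Pow(-62, 2)), Mul(Rational(135, 4), -269, -62)), Pow(25047, -1)) = Mul(Add(1080, -8608, -3968, Mul(-62, 72361), Mul(2, -269, 3844), Rational(1125765, 2)), Rational(1, 25047)) = Mul(Add(1080, -8608, -3968, -4486382, -2068072, Rational(1125765, 2)), Rational(1, 25047)) = Mul(Rational(-12006135, 2), Rational(1, 25047)) = Rational(-1334015, 5566)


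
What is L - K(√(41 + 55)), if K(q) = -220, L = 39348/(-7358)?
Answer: 789706/3679 ≈ 214.65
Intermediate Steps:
L = -19674/3679 (L = 39348*(-1/7358) = -19674/3679 ≈ -5.3476)
L - K(√(41 + 55)) = -19674/3679 - 1*(-220) = -19674/3679 + 220 = 789706/3679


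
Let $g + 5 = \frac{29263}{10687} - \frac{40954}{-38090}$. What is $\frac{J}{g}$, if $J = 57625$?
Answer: $- \frac{11728641851875}{241518041} \approx -48562.0$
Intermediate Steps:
$g = - \frac{241518041}{203533915}$ ($g = -5 + \left(\frac{29263}{10687} - \frac{40954}{-38090}\right) = -5 + \left(29263 \cdot \frac{1}{10687} - - \frac{20477}{19045}\right) = -5 + \left(\frac{29263}{10687} + \frac{20477}{19045}\right) = -5 + \frac{776151534}{203533915} = - \frac{241518041}{203533915} \approx -1.1866$)
$\frac{J}{g} = \frac{57625}{- \frac{241518041}{203533915}} = 57625 \left(- \frac{203533915}{241518041}\right) = - \frac{11728641851875}{241518041}$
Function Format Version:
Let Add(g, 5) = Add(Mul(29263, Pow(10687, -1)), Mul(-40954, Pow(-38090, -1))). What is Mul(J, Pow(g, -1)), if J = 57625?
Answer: Rational(-11728641851875, 241518041) ≈ -48562.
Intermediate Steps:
g = Rational(-241518041, 203533915) (g = Add(-5, Add(Mul(29263, Pow(10687, -1)), Mul(-40954, Pow(-38090, -1)))) = Add(-5, Add(Mul(29263, Rational(1, 10687)), Mul(-40954, Rational(-1, 38090)))) = Add(-5, Add(Rational(29263, 10687), Rational(20477, 19045))) = Add(-5, Rational(776151534, 203533915)) = Rational(-241518041, 203533915) ≈ -1.1866)
Mul(J, Pow(g, -1)) = Mul(57625, Pow(Rational(-241518041, 203533915), -1)) = Mul(57625, Rational(-203533915, 241518041)) = Rational(-11728641851875, 241518041)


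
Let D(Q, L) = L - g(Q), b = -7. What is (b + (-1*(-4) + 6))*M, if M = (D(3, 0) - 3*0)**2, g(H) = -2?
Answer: 12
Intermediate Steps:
D(Q, L) = 2 + L (D(Q, L) = L - 1*(-2) = L + 2 = 2 + L)
M = 4 (M = ((2 + 0) - 3*0)**2 = (2 + 0)**2 = 2**2 = 4)
(b + (-1*(-4) + 6))*M = (-7 + (-1*(-4) + 6))*4 = (-7 + (4 + 6))*4 = (-7 + 10)*4 = 3*4 = 12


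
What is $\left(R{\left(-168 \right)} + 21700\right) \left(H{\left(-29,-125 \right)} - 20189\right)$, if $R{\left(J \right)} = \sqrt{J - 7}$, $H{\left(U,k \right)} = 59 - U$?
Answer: $-436191700 - 100505 i \sqrt{7} \approx -4.3619 \cdot 10^{8} - 2.6591 \cdot 10^{5} i$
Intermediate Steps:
$R{\left(J \right)} = \sqrt{-7 + J}$
$\left(R{\left(-168 \right)} + 21700\right) \left(H{\left(-29,-125 \right)} - 20189\right) = \left(\sqrt{-7 - 168} + 21700\right) \left(\left(59 - -29\right) - 20189\right) = \left(\sqrt{-175} + 21700\right) \left(\left(59 + 29\right) - 20189\right) = \left(5 i \sqrt{7} + 21700\right) \left(88 - 20189\right) = \left(21700 + 5 i \sqrt{7}\right) \left(-20101\right) = -436191700 - 100505 i \sqrt{7}$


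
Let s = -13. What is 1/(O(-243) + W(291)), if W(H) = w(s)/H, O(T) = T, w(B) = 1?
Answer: -291/70712 ≈ -0.0041153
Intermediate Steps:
W(H) = 1/H
1/(O(-243) + W(291)) = 1/(-243 + 1/291) = 1/(-70712/291) = -291/70712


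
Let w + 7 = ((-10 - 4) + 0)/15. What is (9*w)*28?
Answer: -9996/5 ≈ -1999.2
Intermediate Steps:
w = -119/15 (w = -7 + ((-10 - 4) + 0)/15 = -7 + (-14 + 0)*(1/15) = -7 - 14*1/15 = -7 - 14/15 = -119/15 ≈ -7.9333)
(9*w)*28 = (9*(-119/15))*28 = -357/5*28 = -9996/5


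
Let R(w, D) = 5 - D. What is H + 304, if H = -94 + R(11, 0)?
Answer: 215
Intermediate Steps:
H = -89 (H = -94 + (5 - 1*0) = -94 + (5 + 0) = -94 + 5 = -89)
H + 304 = -89 + 304 = 215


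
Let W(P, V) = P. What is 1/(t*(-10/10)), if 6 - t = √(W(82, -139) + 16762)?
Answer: 3/8404 + √4211/8404 ≈ 0.0080786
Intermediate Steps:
t = 6 - 2*√4211 (t = 6 - √(82 + 16762) = 6 - √16844 = 6 - 2*√4211 ≈ -123.78)
1/(t*(-10/10)) = 1/((6 - 2*√4211)*(-10/10)) = 1/((6 - 2*√4211)*(-10*⅒)) = 1/((6 - 2*√4211)*(-1)) = 1/(-6 + 2*√4211)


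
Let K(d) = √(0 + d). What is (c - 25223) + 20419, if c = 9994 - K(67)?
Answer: 5190 - √67 ≈ 5181.8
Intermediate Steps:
K(d) = √d
c = 9994 - √67 ≈ 9985.8
(c - 25223) + 20419 = ((9994 - √67) - 25223) + 20419 = (-15229 - √67) + 20419 = 5190 - √67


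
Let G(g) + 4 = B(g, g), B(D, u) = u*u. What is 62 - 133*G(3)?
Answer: -603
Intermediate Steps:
B(D, u) = u²
G(g) = -4 + g²
62 - 133*G(3) = 62 - 133*(-4 + 3²) = 62 - 133*(-4 + 9) = 62 - 133*5 = 62 - 665 = -603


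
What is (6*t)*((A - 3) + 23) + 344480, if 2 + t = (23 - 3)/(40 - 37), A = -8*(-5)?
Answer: 346160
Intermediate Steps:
A = 40
t = 14/3 (t = -2 + (23 - 3)/(40 - 37) = -2 + 20/3 = 14/3 ≈ 4.6667)
(6*t)*((A - 3) + 23) + 344480 = (6*(14/3))*((40 - 3) + 23) + 344480 = 28*(37 + 23) + 344480 = 28*60 + 344480 = 1680 + 344480 = 346160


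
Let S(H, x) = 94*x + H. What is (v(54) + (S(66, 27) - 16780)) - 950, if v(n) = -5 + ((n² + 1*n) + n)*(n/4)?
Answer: 25693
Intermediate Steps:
S(H, x) = H + 94*x
v(n) = -5 + n*(n² + 2*n)/4 (v(n) = -5 + ((n² + n) + n)*(n*(¼)) = -5 + ((n + n²) + n)*(n/4) = -5 + (n² + 2*n)*(n/4) = -5 + n*(n² + 2*n)/4)
(v(54) + (S(66, 27) - 16780)) - 950 = ((-5 + (½)*54² + (¼)*54³) + ((66 + 94*27) - 16780)) - 950 = ((-5 + (½)*2916 + (¼)*157464) + ((66 + 2538) - 16780)) - 950 = ((-5 + 1458 + 39366) + (2604 - 16780)) - 950 = (40819 - 14176) - 950 = 26643 - 950 = 25693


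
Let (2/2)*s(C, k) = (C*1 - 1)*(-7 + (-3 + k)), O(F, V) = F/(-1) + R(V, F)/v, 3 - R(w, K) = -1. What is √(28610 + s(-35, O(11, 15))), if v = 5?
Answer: √733430/5 ≈ 171.28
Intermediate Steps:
R(w, K) = 4 (R(w, K) = 3 - 1*(-1) = 3 + 1 = 4)
O(F, V) = ⅘ - F (O(F, V) = F/(-1) + 4/5 = F*(-1) + 4*(⅕) = -F + ⅘ = ⅘ - F)
s(C, k) = (-1 + C)*(-10 + k) (s(C, k) = (C*1 - 1)*(-7 + (-3 + k)) = (C - 1)*(-10 + k) = (-1 + C)*(-10 + k))
√(28610 + s(-35, O(11, 15))) = √(28610 + (10 - (⅘ - 1*11) - 10*(-35) - 35*(⅘ - 1*11))) = √(28610 + (10 - (⅘ - 11) + 350 - 35*(⅘ - 11))) = √(28610 + (10 - 1*(-51/5) + 350 - 35*(-51/5))) = √(28610 + (10 + 51/5 + 350 + 357)) = √(28610 + 3636/5) = √(146686/5) = √733430/5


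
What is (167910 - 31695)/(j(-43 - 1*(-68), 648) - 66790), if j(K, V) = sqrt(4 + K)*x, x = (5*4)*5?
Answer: -181955997/89212282 - 136215*sqrt(29)/44606141 ≈ -2.0560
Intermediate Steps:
x = 100 (x = 20*5 = 100)
j(K, V) = 100*sqrt(4 + K) (j(K, V) = sqrt(4 + K)*100 = 100*sqrt(4 + K))
(167910 - 31695)/(j(-43 - 1*(-68), 648) - 66790) = (167910 - 31695)/(100*sqrt(4 + (-43 - 1*(-68))) - 66790) = 136215/(100*sqrt(4 + (-43 + 68)) - 66790) = 136215/(100*sqrt(4 + 25) - 66790) = 136215/(100*sqrt(29) - 66790) = 136215/(-66790 + 100*sqrt(29))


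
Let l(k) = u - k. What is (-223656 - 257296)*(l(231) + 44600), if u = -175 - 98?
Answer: -21208059392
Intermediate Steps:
u = -273
l(k) = -273 - k
(-223656 - 257296)*(l(231) + 44600) = (-223656 - 257296)*((-273 - 1*231) + 44600) = -480952*((-273 - 231) + 44600) = -480952*(-504 + 44600) = -480952*44096 = -21208059392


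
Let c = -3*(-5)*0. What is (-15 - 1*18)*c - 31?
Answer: -31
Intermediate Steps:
c = 0 (c = 15*0 = 0)
(-15 - 1*18)*c - 31 = (-15 - 1*18)*0 - 31 = (-15 - 18)*0 - 31 = -33*0 - 31 = 0 - 31 = -31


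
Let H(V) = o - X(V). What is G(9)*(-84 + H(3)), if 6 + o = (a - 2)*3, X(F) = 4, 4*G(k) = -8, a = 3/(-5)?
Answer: 1018/5 ≈ 203.60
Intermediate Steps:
a = -⅗ (a = 3*(-⅕) = -⅗ ≈ -0.60000)
G(k) = -2 (G(k) = (¼)*(-8) = -2)
o = -69/5 (o = -6 + (-⅗ - 2)*3 = -6 - 13/5*3 = -6 - 39/5 = -69/5 ≈ -13.800)
H(V) = -89/5 (H(V) = -69/5 - 1*4 = -69/5 - 4 = -89/5)
G(9)*(-84 + H(3)) = -2*(-84 - 89/5) = -2*(-509/5) = 1018/5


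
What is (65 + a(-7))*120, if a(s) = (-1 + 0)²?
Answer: 7920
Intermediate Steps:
a(s) = 1 (a(s) = (-1)² = 1)
(65 + a(-7))*120 = (65 + 1)*120 = 66*120 = 7920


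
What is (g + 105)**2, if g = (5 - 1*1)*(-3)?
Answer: 8649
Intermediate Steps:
g = -12 (g = (5 - 1)*(-3) = 4*(-3) = -12)
(g + 105)**2 = (-12 + 105)**2 = 93**2 = 8649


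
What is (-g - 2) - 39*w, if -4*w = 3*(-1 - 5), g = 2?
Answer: -359/2 ≈ -179.50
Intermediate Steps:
w = 9/2 (w = -3*(-1 - 5)/4 = -3*(-6)/4 = -1/4*(-18) = 9/2 ≈ 4.5000)
(-g - 2) - 39*w = (-1*2 - 2) - 39*9/2 = (-2 - 2) - 351/2 = -4 - 351/2 = -359/2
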